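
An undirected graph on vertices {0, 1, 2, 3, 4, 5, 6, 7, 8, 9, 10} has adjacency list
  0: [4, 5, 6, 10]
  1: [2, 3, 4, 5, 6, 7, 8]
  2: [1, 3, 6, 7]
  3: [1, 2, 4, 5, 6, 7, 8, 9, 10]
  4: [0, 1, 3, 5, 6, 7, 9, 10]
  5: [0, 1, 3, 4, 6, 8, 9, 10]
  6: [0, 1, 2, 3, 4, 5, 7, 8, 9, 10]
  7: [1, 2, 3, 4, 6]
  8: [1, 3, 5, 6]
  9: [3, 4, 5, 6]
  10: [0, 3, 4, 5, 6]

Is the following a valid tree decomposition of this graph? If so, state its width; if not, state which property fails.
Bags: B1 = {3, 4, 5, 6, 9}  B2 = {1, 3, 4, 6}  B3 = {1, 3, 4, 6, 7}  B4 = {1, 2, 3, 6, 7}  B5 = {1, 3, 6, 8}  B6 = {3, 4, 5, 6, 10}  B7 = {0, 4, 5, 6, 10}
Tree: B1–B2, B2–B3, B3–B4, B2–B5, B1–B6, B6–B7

No — edge (5,1) lies in no bag.

A tree decomposition must satisfy three properties: every vertex lies in some bag; for every edge, both endpoints lie together in some bag; and for every vertex, the bags containing it form a connected subtree. Here edge (5,1) lies in no bag, so the decomposition is invalid.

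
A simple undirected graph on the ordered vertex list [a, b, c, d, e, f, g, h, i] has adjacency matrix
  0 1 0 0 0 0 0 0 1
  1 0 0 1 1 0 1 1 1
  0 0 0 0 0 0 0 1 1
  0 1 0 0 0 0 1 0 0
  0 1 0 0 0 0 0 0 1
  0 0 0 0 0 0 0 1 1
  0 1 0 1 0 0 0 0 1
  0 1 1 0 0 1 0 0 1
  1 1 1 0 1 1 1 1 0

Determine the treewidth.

A width-2 tree decomposition is:
Bags: B1 = {b, d, g}  B2 = {b, g, i}  B3 = {a, b, i}  B4 = {b, h, i}  B5 = {c, h, i}  B6 = {f, h, i}  B7 = {b, e, i}
Tree: B1–B2, B2–B3, B3–B4, B4–B5, B4–B6, B4–B7
Every bag has size at most 3, so the width is 3 − 1 = 2 and tw(G) ≤ 2. For the lower bound, the 3 vertices {b, d, g} are pairwise adjacent, and any tree decomposition puts a clique entirely inside one bag — forcing width ≥ 2. Therefore the treewidth is 2.

2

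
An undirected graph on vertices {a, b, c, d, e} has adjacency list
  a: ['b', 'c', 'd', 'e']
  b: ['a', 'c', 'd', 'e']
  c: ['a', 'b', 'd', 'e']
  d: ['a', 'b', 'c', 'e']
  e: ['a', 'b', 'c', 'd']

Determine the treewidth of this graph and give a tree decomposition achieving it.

A single bag containing all 5 vertices is trivially a valid decomposition of width 4. On the other hand G contains the 5-clique {a, b, c, d, e}. A clique must lie in a single bag of any decomposition, so no decomposition can have width below 4. Therefore the treewidth is 4.

Treewidth 4.
One optimal decomposition is:
Bags: B1 = {a, b, c, d, e}
Tree: (single bag)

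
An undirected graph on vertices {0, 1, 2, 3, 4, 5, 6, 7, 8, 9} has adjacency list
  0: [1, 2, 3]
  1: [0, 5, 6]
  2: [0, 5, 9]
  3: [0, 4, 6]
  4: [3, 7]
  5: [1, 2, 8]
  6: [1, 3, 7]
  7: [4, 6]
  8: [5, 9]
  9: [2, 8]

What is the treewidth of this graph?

2

A width-2 tree decomposition is:
Bags: B1 = {2, 8, 9}  B2 = {2, 5, 8}  B3 = {0, 2, 5}  B4 = {0, 1, 5}  B5 = {0, 1, 3}  B6 = {1, 3, 6}  B7 = {3, 4, 6}  B8 = {4, 6, 7}
Tree: B1–B2, B2–B3, B3–B4, B4–B5, B5–B6, B6–B7, B7–B8
Every bag has size at most 3, so the width is 3 − 1 = 2 and tw(G) ≤ 2. The edges 9–8–5–2–9 form a cycle, so G is not a tree and its treewidth is at least 2. Combining the bounds, tw(G) = 2.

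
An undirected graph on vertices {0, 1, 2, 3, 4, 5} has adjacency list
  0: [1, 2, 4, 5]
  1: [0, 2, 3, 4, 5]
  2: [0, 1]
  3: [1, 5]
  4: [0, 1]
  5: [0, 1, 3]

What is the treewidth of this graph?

2

A width-2 tree decomposition is:
Bags: B1 = {0, 1, 5}  B2 = {1, 3, 5}  B3 = {0, 1, 2}  B4 = {0, 1, 4}
Tree: B1–B2, B1–B3, B3–B4
The largest bag has 3 vertices, giving width 2; this decomposition certifies tw(G) ≤ 2. On the other hand G contains the 3-clique {0, 1, 2}. A clique must lie in a single bag of any decomposition, so no decomposition can have width below 2. Combining the bounds, tw(G) = 2.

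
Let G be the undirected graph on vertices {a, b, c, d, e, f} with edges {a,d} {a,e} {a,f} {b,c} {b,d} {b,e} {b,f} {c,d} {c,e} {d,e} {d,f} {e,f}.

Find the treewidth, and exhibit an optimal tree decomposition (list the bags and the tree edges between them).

Every bag has size at most 4, so the width is 4 − 1 = 3 and tw(G) ≤ 3. On the other hand G contains the 4-clique {b, c, d, e}. A clique must lie in a single bag of any decomposition, so no decomposition can have width below 3. Hence tw(G) = 3 exactly.

Treewidth 3.
One optimal decomposition is:
Bags: B1 = {b, d, e, f}  B2 = {a, d, e, f}  B3 = {b, c, d, e}
Tree: B1–B2, B1–B3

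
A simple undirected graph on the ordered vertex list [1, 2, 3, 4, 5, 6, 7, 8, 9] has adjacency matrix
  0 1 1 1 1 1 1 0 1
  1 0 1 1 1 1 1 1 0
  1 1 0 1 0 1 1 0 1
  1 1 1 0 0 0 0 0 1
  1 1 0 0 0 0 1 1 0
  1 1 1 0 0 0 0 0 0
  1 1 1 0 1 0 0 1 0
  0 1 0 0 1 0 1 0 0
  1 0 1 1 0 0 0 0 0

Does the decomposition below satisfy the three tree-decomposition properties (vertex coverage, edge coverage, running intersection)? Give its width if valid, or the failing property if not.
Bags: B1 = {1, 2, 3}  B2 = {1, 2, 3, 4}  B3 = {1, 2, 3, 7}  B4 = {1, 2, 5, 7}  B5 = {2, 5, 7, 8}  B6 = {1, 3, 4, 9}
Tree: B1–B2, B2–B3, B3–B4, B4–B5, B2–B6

No — vertex 6 appears in no bag.

A tree decomposition must satisfy three properties: every vertex lies in some bag; for every edge, both endpoints lie together in some bag; and for every vertex, the bags containing it form a connected subtree. Here vertex 6 appears in no bag, so the decomposition is invalid.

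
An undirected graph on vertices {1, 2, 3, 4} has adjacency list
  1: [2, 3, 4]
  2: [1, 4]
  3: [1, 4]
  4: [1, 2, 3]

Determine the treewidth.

2

A width-2 tree decomposition is:
Bags: B1 = {1, 2, 4}  B2 = {1, 3, 4}
Tree: B1–B2
Every bag has size at most 3, so the width is 3 − 1 = 2 and tw(G) ≤ 2. For the lower bound, the 3 vertices {1, 2, 4} are pairwise adjacent, and any tree decomposition puts a clique entirely inside one bag — forcing width ≥ 2. Combining the bounds, tw(G) = 2.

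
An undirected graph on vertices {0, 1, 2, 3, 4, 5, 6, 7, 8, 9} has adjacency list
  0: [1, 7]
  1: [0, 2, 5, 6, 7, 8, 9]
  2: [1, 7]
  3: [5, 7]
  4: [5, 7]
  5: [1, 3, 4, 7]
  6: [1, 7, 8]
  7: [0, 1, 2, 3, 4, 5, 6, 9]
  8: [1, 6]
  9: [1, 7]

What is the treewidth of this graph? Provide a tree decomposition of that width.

Treewidth 2.
One optimal decomposition is:
Bags: B1 = {0, 1, 7}  B2 = {1, 6, 7}  B3 = {1, 6, 8}  B4 = {1, 2, 7}  B5 = {1, 5, 7}  B6 = {1, 7, 9}  B7 = {4, 5, 7}  B8 = {3, 5, 7}
Tree: B1–B2, B2–B3, B1–B4, B2–B5, B4–B6, B5–B7, B5–B8

Each bag holds 3 vertices, so the decomposition has width 2, which upper-bounds the treewidth. Conversely, {1, 6, 8} is a clique of size 3, and the vertices of any clique must share a bag in every tree decomposition; so some bag has ≥ 3 vertices and tw(G) ≥ 2. Hence tw(G) = 2 exactly.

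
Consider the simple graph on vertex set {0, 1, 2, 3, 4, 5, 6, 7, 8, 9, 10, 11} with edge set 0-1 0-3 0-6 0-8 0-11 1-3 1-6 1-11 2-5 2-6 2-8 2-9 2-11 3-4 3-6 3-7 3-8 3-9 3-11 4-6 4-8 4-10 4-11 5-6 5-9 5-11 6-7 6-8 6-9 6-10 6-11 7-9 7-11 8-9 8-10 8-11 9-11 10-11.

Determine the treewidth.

A width-4 tree decomposition is:
Bags: B1 = {3, 6, 8, 9, 11}  B2 = {3, 4, 6, 8, 11}  B3 = {2, 6, 8, 9, 11}  B4 = {2, 5, 6, 9, 11}  B5 = {0, 3, 6, 8, 11}  B6 = {0, 1, 3, 6, 11}  B7 = {4, 6, 8, 10, 11}  B8 = {3, 6, 7, 9, 11}
Tree: B1–B2, B1–B3, B3–B4, B2–B5, B5–B6, B2–B7, B1–B8
Every bag has size at most 5, so the width is 5 − 1 = 4 and tw(G) ≤ 4. For the lower bound, the 5 vertices {4, 6, 8, 10, 11} are pairwise adjacent, and any tree decomposition puts a clique entirely inside one bag — forcing width ≥ 4. Hence tw(G) = 4 exactly.

4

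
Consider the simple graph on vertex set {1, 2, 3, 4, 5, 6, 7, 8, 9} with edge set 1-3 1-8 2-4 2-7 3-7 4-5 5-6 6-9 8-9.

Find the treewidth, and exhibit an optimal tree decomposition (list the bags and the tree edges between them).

Every bag has size at most 3, so the width is 3 − 1 = 2 and tw(G) ≤ 2. Since 2–7–3–1–8–9–6–5–4–2 is a cycle in G, G is not acyclic. Forests are exactly the graphs of treewidth ≤ 1, so tw(G) ≥ 2. Therefore the treewidth is 2.

Treewidth 2.
One optimal decomposition is:
Bags: B1 = {2, 3, 7}  B2 = {1, 2, 3}  B3 = {1, 2, 8}  B4 = {2, 8, 9}  B5 = {2, 6, 9}  B6 = {2, 5, 6}  B7 = {2, 4, 5}
Tree: B1–B2, B2–B3, B3–B4, B4–B5, B5–B6, B6–B7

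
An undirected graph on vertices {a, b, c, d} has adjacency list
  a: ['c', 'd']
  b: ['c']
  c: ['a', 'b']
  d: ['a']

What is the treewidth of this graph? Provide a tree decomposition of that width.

Treewidth 1.
Bags: B1 = {a, d}  B2 = {a, c}  B3 = {b, c}
Tree: B1–B2, B2–B3

The largest bag has 2 vertices, giving width 1; this decomposition certifies tw(G) ≤ 1. Any graph with an edge has treewidth ≥ 1, and G has the edge d–a. Combining the bounds, tw(G) = 1.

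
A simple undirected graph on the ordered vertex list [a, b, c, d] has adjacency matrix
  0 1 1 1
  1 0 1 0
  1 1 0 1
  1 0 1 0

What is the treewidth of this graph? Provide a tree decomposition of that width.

Treewidth 2.
Bags: B1 = {a, c, d}  B2 = {a, b, c}
Tree: B1–B2

Every bag has size at most 3, so the width is 3 − 1 = 2 and tw(G) ≤ 2. On the other hand G contains the 3-clique {a, c, d}. A clique must lie in a single bag of any decomposition, so no decomposition can have width below 2. The upper and lower bounds meet at 2, so that is the treewidth.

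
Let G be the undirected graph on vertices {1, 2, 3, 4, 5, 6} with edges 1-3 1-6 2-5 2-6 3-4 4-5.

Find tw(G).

A width-2 tree decomposition is:
Bags: B1 = {3, 4, 5}  B2 = {1, 3, 5}  B3 = {1, 5, 6}  B4 = {2, 5, 6}
Tree: B1–B2, B2–B3, B3–B4
Each bag holds 3 vertices, so the decomposition has width 2, which upper-bounds the treewidth. Since 5–4–3–1–6–2–5 is a cycle in G, G is not acyclic. Forests are exactly the graphs of treewidth ≤ 1, so tw(G) ≥ 2. The upper and lower bounds meet at 2, so that is the treewidth.

2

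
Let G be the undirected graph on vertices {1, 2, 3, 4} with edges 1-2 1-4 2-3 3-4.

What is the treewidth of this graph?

A width-2 tree decomposition is:
Bags: B1 = {1, 2, 3}  B2 = {1, 3, 4}
Tree: B1–B2
The largest bag has 3 vertices, giving width 2; this decomposition certifies tw(G) ≤ 2. For the lower bound, G contains the cycle 3–2–1–4–3, so G is not a forest; only forests have treewidth ≤ 1, hence tw(G) ≥ 2. Combining the bounds, tw(G) = 2.

2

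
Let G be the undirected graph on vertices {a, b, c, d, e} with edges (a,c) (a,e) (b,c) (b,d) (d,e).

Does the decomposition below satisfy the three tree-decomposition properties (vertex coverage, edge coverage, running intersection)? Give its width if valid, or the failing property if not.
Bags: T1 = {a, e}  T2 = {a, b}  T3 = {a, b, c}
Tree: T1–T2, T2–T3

No — vertex d appears in no bag.

A tree decomposition must satisfy three properties: every vertex lies in some bag; for every edge, both endpoints lie together in some bag; and for every vertex, the bags containing it form a connected subtree. Here vertex d appears in no bag, so the decomposition is invalid.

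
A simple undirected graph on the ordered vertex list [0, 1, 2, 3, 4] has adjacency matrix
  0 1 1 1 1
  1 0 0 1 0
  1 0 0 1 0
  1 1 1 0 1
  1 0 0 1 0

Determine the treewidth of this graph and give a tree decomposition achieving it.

Each bag holds 3 vertices, so the decomposition has width 2, which upper-bounds the treewidth. Conversely, {0, 1, 3} is a clique of size 3, and the vertices of any clique must share a bag in every tree decomposition; so some bag has ≥ 3 vertices and tw(G) ≥ 2. Combining the bounds, tw(G) = 2.

Treewidth 2.
Bags: B1 = {0, 1, 3}  B2 = {0, 3, 4}  B3 = {0, 2, 3}
Tree: B1–B2, B1–B3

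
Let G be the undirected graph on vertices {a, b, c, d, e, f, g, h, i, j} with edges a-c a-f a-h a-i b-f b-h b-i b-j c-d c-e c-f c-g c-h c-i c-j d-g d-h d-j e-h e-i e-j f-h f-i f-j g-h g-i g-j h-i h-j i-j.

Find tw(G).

A width-4 tree decomposition is:
Bags: B1 = {c, g, h, i, j}  B2 = {c, e, h, i, j}  B3 = {c, f, h, i, j}  B4 = {b, f, h, i, j}  B5 = {a, c, f, h, i}  B6 = {c, d, g, h, j}
Tree: B1–B2, B2–B3, B3–B4, B3–B5, B1–B6
The largest bag has 5 vertices, giving width 4; this decomposition certifies tw(G) ≤ 4. For the lower bound, the 5 vertices {c, d, g, h, j} are pairwise adjacent, and any tree decomposition puts a clique entirely inside one bag — forcing width ≥ 4. Hence tw(G) = 4 exactly.

4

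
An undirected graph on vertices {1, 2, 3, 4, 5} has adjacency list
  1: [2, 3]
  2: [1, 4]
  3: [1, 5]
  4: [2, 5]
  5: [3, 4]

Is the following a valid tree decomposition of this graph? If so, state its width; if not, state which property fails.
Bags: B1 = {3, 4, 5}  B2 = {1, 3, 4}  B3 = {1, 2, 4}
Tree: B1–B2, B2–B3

Every vertex of G appears in some bag (union = {1, 2, 3, 4, 5}); every edge is covered by a bag; and for each vertex v the set of bags containing v is connected in the bag tree. The decomposition is therefore valid. The largest bag has 3 vertices, so the width is 2.

Yes; width 2.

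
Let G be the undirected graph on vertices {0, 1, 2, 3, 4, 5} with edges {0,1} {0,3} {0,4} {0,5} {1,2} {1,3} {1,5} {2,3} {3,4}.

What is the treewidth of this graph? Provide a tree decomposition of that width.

The largest bag has 3 vertices, giving width 2; this decomposition certifies tw(G) ≤ 2. Conversely, {0, 1, 3} is a clique of size 3, and the vertices of any clique must share a bag in every tree decomposition; so some bag has ≥ 3 vertices and tw(G) ≥ 2. Hence tw(G) = 2 exactly.

Treewidth 2.
One optimal decomposition is:
Bags: B1 = {0, 1, 3}  B2 = {0, 1, 5}  B3 = {0, 3, 4}  B4 = {1, 2, 3}
Tree: B1–B2, B1–B3, B1–B4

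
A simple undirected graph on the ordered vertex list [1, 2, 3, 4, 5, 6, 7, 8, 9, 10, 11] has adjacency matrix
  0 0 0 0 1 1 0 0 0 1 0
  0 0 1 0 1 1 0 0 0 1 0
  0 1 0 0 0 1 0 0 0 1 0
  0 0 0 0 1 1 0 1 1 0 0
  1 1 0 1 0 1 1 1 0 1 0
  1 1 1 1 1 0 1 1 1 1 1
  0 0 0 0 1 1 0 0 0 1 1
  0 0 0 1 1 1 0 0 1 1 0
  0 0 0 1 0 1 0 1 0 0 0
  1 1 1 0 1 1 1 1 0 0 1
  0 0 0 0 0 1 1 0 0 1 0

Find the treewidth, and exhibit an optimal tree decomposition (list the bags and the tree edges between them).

Treewidth 3.
One optimal decomposition is:
Bags: B1 = {5, 6, 8, 10}  B2 = {4, 5, 6, 8}  B3 = {5, 6, 7, 10}  B4 = {6, 7, 10, 11}  B5 = {2, 5, 6, 10}  B6 = {2, 3, 6, 10}  B7 = {1, 5, 6, 10}  B8 = {4, 6, 8, 9}
Tree: B1–B2, B1–B3, B3–B4, B1–B5, B5–B6, B5–B7, B2–B8

The largest bag has 4 vertices, giving width 3; this decomposition certifies tw(G) ≤ 3. On the other hand G contains the 4-clique {4, 6, 8, 9}. A clique must lie in a single bag of any decomposition, so no decomposition can have width below 3. Combining the bounds, tw(G) = 3.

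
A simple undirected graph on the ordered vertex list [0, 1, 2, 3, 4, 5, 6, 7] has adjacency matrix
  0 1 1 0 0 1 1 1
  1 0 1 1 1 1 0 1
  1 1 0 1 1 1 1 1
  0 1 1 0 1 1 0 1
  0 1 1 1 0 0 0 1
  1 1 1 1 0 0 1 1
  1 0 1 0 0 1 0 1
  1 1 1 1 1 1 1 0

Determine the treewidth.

4

A width-4 tree decomposition is:
Bags: B1 = {1, 2, 3, 5, 7}  B2 = {0, 1, 2, 5, 7}  B3 = {0, 2, 5, 6, 7}  B4 = {1, 2, 3, 4, 7}
Tree: B1–B2, B2–B3, B1–B4
Every bag has size at most 5, so the width is 5 − 1 = 4 and tw(G) ≤ 4. For the lower bound, the 5 vertices {0, 1, 2, 5, 7} are pairwise adjacent, and any tree decomposition puts a clique entirely inside one bag — forcing width ≥ 4. Therefore the treewidth is 4.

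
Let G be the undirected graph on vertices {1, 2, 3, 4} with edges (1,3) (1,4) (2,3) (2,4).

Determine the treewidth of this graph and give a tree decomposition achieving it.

Treewidth 2.
One such decomposition:
Bags: B1 = {1, 2, 4}  B2 = {1, 2, 3}
Tree: B1–B2

Each bag holds 3 vertices, so the decomposition has width 2, which upper-bounds the treewidth. The edges 1–4–2–3–1 form a cycle, so G is not a tree and its treewidth is at least 2. Therefore the treewidth is 2.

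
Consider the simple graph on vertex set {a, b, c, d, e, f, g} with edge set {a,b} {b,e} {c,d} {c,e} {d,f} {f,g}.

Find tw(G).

1

A width-1 tree decomposition is:
Bags: B1 = {f, g}  B2 = {d, f}  B3 = {c, d}  B4 = {c, e}  B5 = {b, e}  B6 = {a, b}
Tree: B1–B2, B2–B3, B3–B4, B4–B5, B5–B6
The largest bag has 2 vertices, giving width 1; this decomposition certifies tw(G) ≤ 1. G has an edge, so its treewidth is at least 1. Combining the bounds, tw(G) = 1.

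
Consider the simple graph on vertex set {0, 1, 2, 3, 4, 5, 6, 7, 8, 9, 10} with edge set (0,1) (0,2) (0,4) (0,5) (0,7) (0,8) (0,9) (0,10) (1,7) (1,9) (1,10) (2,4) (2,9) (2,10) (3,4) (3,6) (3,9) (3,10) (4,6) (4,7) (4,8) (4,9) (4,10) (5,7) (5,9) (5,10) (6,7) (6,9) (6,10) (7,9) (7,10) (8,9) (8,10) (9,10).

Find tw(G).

4

A width-4 tree decomposition is:
Bags: B1 = {0, 4, 7, 9, 10}  B2 = {0, 5, 7, 9, 10}  B3 = {4, 6, 7, 9, 10}  B4 = {0, 2, 4, 9, 10}  B5 = {0, 4, 8, 9, 10}  B6 = {3, 4, 6, 9, 10}  B7 = {0, 1, 7, 9, 10}
Tree: B1–B2, B1–B3, B1–B4, B1–B5, B3–B6, B1–B7
The largest bag has 5 vertices, giving width 4; this decomposition certifies tw(G) ≤ 4. Conversely, {0, 1, 7, 9, 10} is a clique of size 5, and the vertices of any clique must share a bag in every tree decomposition; so some bag has ≥ 5 vertices and tw(G) ≥ 4. Combining the bounds, tw(G) = 4.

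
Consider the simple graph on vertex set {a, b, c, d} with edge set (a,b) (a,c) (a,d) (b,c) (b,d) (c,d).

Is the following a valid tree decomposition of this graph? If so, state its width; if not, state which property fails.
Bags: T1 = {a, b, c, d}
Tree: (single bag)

Yes; width 3.

Every vertex of G appears in some bag (union = {a, b, c, d}); every edge is covered by a bag; and for each vertex v the set of bags containing v is connected in the bag tree. The decomposition is therefore valid. The largest bag has 4 vertices, so the width is 3.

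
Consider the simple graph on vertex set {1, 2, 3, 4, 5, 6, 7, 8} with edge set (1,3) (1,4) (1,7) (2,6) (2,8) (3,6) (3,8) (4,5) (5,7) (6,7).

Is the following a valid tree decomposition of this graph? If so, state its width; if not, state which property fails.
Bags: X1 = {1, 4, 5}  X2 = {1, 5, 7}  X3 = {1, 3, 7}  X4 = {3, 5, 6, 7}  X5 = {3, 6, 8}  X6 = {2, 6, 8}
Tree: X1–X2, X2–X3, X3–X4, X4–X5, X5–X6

No — bags containing vertex 5 are not connected in the tree.

A tree decomposition must satisfy three properties: every vertex lies in some bag; for every edge, both endpoints lie together in some bag; and for every vertex, the bags containing it form a connected subtree. Here bags containing vertex 5 are not connected in the tree, so the decomposition is invalid.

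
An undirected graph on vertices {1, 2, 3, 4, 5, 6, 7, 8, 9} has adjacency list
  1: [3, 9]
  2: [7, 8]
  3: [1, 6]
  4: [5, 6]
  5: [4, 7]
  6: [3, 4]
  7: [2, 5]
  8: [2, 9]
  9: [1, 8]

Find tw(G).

A width-2 tree decomposition is:
Bags: B1 = {1, 3, 6}  B2 = {1, 4, 6}  B3 = {1, 4, 5}  B4 = {1, 5, 7}  B5 = {1, 2, 7}  B6 = {1, 2, 8}  B7 = {1, 8, 9}
Tree: B1–B2, B2–B3, B3–B4, B4–B5, B5–B6, B6–B7
Every bag has size at most 3, so the width is 3 − 1 = 2 and tw(G) ≤ 2. Since 1–3–6–4–5–7–2–8–9–1 is a cycle in G, G is not acyclic. Forests are exactly the graphs of treewidth ≤ 1, so tw(G) ≥ 2. Combining the bounds, tw(G) = 2.

2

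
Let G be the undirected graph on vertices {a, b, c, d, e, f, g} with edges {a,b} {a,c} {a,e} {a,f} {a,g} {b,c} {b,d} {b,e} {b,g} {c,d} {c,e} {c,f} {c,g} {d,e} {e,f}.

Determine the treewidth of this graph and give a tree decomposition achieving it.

Treewidth 3.
Bags: B1 = {a, b, c, e}  B2 = {a, b, c, g}  B3 = {a, c, e, f}  B4 = {b, c, d, e}
Tree: B1–B2, B1–B3, B1–B4

The largest bag has 4 vertices, giving width 3; this decomposition certifies tw(G) ≤ 3. On the other hand G contains the 4-clique {a, c, e, f}. A clique must lie in a single bag of any decomposition, so no decomposition can have width below 3. The upper and lower bounds meet at 3, so that is the treewidth.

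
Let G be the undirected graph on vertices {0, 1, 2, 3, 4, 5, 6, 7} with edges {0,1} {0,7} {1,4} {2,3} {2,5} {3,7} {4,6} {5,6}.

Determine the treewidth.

2

A width-2 tree decomposition is:
Bags: B1 = {1, 4, 6}  B2 = {1, 5, 6}  B3 = {1, 2, 5}  B4 = {1, 2, 3}  B5 = {1, 3, 7}  B6 = {0, 1, 7}
Tree: B1–B2, B2–B3, B3–B4, B4–B5, B5–B6
The largest bag has 3 vertices, giving width 2; this decomposition certifies tw(G) ≤ 2. Since 1–4–6–5–2–3–7–0–1 is a cycle in G, G is not acyclic. Forests are exactly the graphs of treewidth ≤ 1, so tw(G) ≥ 2. Combining the bounds, tw(G) = 2.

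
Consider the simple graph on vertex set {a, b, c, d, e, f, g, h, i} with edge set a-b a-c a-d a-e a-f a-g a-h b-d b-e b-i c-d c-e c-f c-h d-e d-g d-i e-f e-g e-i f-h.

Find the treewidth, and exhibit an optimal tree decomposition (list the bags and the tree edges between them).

Each bag holds 4 vertices, so the decomposition has width 3, which upper-bounds the treewidth. On the other hand G contains the 4-clique {a, d, e, g}. A clique must lie in a single bag of any decomposition, so no decomposition can have width below 3. The upper and lower bounds meet at 3, so that is the treewidth.

Treewidth 3.
Bags: B1 = {a, c, d, e}  B2 = {a, b, d, e}  B3 = {a, c, e, f}  B4 = {a, d, e, g}  B5 = {b, d, e, i}  B6 = {a, c, f, h}
Tree: B1–B2, B1–B3, B1–B4, B2–B5, B3–B6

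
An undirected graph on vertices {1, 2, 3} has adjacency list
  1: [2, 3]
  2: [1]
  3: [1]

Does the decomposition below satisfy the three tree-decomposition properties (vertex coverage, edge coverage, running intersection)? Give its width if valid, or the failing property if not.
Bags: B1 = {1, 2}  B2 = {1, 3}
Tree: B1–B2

Vertex coverage: the bags together contain {1, 2, 3}, the full vertex set. Edge coverage: each edge of G has both endpoints in at least one bag. Running intersection: for every vertex, the bags containing it form a connected subtree. All three properties hold, so this is a valid tree decomposition of width max|bag| − 1 = 1, and hence tw(G) ≤ 1.

Yes; width 1.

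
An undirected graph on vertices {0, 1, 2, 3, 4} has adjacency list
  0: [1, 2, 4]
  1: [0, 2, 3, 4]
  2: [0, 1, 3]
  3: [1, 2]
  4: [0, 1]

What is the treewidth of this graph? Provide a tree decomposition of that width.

Each bag holds 3 vertices, so the decomposition has width 2, which upper-bounds the treewidth. For the lower bound, the 3 vertices {0, 1, 2} are pairwise adjacent, and any tree decomposition puts a clique entirely inside one bag — forcing width ≥ 2. Combining the bounds, tw(G) = 2.

Treewidth 2.
Bags: B1 = {0, 1, 4}  B2 = {0, 1, 2}  B3 = {1, 2, 3}
Tree: B1–B2, B2–B3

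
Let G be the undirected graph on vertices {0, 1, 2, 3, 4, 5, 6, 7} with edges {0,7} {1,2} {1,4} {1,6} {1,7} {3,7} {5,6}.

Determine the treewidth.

A width-1 tree decomposition is:
Bags: B1 = {1, 6}  B2 = {1, 7}  B3 = {3, 7}  B4 = {1, 2}  B5 = {1, 4}  B6 = {0, 7}  B7 = {5, 6}
Tree: B1–B2, B2–B3, B1–B4, B2–B5, B2–B6, B1–B7
Each bag holds 2 vertices, so the decomposition has width 1, which upper-bounds the treewidth. Any graph with an edge has treewidth ≥ 1, and G has the edge 1–6. Combining the bounds, tw(G) = 1.

1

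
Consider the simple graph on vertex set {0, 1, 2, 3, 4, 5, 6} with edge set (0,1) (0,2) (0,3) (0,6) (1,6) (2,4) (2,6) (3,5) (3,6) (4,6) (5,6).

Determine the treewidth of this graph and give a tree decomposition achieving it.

Every bag has size at most 3, so the width is 3 − 1 = 2 and tw(G) ≤ 2. Conversely, {0, 1, 6} is a clique of size 3, and the vertices of any clique must share a bag in every tree decomposition; so some bag has ≥ 3 vertices and tw(G) ≥ 2. Therefore the treewidth is 2.

Treewidth 2.
One such decomposition:
Bags: B1 = {0, 3, 6}  B2 = {0, 1, 6}  B3 = {3, 5, 6}  B4 = {0, 2, 6}  B5 = {2, 4, 6}
Tree: B1–B2, B1–B3, B2–B4, B4–B5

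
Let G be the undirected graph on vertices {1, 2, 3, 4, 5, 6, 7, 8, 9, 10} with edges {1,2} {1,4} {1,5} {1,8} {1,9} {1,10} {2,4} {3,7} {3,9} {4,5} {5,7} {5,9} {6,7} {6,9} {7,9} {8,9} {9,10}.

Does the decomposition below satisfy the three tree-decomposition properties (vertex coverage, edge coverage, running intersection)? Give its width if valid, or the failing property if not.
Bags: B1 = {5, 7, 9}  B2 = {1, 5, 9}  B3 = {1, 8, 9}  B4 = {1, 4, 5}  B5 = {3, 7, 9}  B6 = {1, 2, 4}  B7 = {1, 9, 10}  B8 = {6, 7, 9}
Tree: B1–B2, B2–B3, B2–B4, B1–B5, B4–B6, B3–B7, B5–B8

Vertex coverage: the bags together contain {1, 2, 3, 4, 5, 6, 7, 8, 9, 10}, the full vertex set. Edge coverage: each edge of G has both endpoints in at least one bag. Running intersection: for every vertex, the bags containing it form a connected subtree. All three properties hold, so this is a valid tree decomposition of width max|bag| − 1 = 2, and hence tw(G) ≤ 2.

Yes; width 2.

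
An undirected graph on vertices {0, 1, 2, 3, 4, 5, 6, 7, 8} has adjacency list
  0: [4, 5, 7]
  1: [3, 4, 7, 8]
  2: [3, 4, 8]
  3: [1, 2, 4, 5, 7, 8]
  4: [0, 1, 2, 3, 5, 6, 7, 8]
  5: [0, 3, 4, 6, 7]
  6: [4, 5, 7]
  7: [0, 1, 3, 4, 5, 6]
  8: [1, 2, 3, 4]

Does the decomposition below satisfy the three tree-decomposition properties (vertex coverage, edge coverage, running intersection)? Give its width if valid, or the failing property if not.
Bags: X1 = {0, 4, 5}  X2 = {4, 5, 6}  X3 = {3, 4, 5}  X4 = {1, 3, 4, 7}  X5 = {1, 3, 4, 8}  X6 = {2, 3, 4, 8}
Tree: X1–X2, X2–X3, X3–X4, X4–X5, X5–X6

A tree decomposition must satisfy three properties: every vertex lies in some bag; for every edge, both endpoints lie together in some bag; and for every vertex, the bags containing it form a connected subtree. Here edge (7,5) lies in no bag, so the decomposition is invalid.

No — edge (7,5) lies in no bag.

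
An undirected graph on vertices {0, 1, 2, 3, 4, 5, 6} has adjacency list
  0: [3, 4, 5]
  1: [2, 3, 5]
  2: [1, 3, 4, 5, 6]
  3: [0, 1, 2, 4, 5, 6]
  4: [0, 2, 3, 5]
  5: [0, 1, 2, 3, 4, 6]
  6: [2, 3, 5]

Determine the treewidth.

3

A width-3 tree decomposition is:
Bags: B1 = {2, 3, 4, 5}  B2 = {1, 2, 3, 5}  B3 = {0, 3, 4, 5}  B4 = {2, 3, 5, 6}
Tree: B1–B2, B1–B3, B1–B4
The largest bag has 4 vertices, giving width 3; this decomposition certifies tw(G) ≤ 3. On the other hand G contains the 4-clique {0, 3, 4, 5}. A clique must lie in a single bag of any decomposition, so no decomposition can have width below 3. Combining the bounds, tw(G) = 3.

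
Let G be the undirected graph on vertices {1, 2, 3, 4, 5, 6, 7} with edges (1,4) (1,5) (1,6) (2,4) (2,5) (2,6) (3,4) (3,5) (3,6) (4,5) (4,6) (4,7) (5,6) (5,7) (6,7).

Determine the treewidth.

A width-3 tree decomposition is:
Bags: B1 = {2, 4, 5, 6}  B2 = {1, 4, 5, 6}  B3 = {4, 5, 6, 7}  B4 = {3, 4, 5, 6}
Tree: B1–B2, B2–B3, B1–B4
The largest bag has 4 vertices, giving width 3; this decomposition certifies tw(G) ≤ 3. On the other hand G contains the 4-clique {1, 4, 5, 6}. A clique must lie in a single bag of any decomposition, so no decomposition can have width below 3. Combining the bounds, tw(G) = 3.

3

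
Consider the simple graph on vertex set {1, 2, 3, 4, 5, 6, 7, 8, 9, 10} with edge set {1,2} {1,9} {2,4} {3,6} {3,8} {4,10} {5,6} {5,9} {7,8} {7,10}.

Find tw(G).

A width-2 tree decomposition is:
Bags: B1 = {3, 6, 8}  B2 = {6, 7, 8}  B3 = {6, 7, 10}  B4 = {4, 6, 10}  B5 = {2, 4, 6}  B6 = {1, 2, 6}  B7 = {1, 6, 9}  B8 = {5, 6, 9}
Tree: B1–B2, B2–B3, B3–B4, B4–B5, B5–B6, B6–B7, B7–B8
Each bag holds 3 vertices, so the decomposition has width 2, which upper-bounds the treewidth. The edges 6–3–8–7–10–4–2–1–9–5–6 form a cycle, so G is not a tree and its treewidth is at least 2. Hence tw(G) = 2 exactly.

2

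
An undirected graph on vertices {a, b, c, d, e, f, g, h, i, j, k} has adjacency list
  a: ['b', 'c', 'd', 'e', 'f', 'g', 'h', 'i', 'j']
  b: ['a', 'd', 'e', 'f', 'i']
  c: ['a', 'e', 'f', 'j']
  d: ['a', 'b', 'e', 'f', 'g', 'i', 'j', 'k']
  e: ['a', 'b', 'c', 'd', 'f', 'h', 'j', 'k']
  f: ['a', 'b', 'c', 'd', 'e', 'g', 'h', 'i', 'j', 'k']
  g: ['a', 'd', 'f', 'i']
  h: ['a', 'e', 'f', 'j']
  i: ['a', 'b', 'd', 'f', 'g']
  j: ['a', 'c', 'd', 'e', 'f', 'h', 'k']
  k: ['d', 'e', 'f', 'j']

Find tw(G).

A width-4 tree decomposition is:
Bags: B1 = {a, b, d, e, f}  B2 = {a, d, e, f, j}  B3 = {a, e, f, h, j}  B4 = {a, b, d, f, i}  B5 = {a, c, e, f, j}  B6 = {a, d, f, g, i}  B7 = {d, e, f, j, k}
Tree: B1–B2, B2–B3, B1–B4, B3–B5, B4–B6, B2–B7
The largest bag has 5 vertices, giving width 4; this decomposition certifies tw(G) ≤ 4. Conversely, {a, d, f, g, i} is a clique of size 5, and the vertices of any clique must share a bag in every tree decomposition; so some bag has ≥ 5 vertices and tw(G) ≥ 4. Therefore the treewidth is 4.

4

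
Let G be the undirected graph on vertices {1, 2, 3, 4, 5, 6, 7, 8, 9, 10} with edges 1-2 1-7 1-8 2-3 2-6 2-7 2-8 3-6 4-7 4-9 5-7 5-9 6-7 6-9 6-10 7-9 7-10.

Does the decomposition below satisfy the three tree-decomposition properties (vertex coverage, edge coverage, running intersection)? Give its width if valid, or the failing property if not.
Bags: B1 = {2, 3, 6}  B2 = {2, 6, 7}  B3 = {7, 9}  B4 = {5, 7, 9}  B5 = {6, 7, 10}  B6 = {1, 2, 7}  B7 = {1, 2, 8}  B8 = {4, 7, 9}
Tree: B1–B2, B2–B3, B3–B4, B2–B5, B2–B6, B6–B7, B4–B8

No — edge (6,9) lies in no bag.

A tree decomposition must satisfy three properties: every vertex lies in some bag; for every edge, both endpoints lie together in some bag; and for every vertex, the bags containing it form a connected subtree. Here edge (6,9) lies in no bag, so the decomposition is invalid.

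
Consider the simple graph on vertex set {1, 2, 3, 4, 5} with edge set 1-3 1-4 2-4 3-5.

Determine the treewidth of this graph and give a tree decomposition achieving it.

Each bag holds 2 vertices, so the decomposition has width 1, which upper-bounds the treewidth. Since G has at least one edge (e.g. 5–3), it is not an edgeless graph, so tw(G) ≥ 1. Combining the bounds, tw(G) = 1.

Treewidth 1.
One such decomposition:
Bags: B1 = {3, 5}  B2 = {1, 3}  B3 = {1, 4}  B4 = {2, 4}
Tree: B1–B2, B2–B3, B3–B4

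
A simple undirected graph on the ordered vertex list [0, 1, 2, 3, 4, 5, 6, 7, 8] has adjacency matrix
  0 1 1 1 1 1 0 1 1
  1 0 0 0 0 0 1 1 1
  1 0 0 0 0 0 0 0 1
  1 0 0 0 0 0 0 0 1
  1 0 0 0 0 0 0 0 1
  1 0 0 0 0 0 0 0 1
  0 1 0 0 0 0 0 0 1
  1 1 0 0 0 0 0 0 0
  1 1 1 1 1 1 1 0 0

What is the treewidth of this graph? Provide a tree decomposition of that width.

Treewidth 2.
Bags: B1 = {0, 2, 8}  B2 = {0, 1, 8}  B3 = {0, 5, 8}  B4 = {0, 4, 8}  B5 = {1, 6, 8}  B6 = {0, 1, 7}  B7 = {0, 3, 8}
Tree: B1–B2, B2–B3, B1–B4, B2–B5, B2–B6, B3–B7

Every bag has size at most 3, so the width is 3 − 1 = 2 and tw(G) ≤ 2. Conversely, {0, 1, 8} is a clique of size 3, and the vertices of any clique must share a bag in every tree decomposition; so some bag has ≥ 3 vertices and tw(G) ≥ 2. The upper and lower bounds meet at 2, so that is the treewidth.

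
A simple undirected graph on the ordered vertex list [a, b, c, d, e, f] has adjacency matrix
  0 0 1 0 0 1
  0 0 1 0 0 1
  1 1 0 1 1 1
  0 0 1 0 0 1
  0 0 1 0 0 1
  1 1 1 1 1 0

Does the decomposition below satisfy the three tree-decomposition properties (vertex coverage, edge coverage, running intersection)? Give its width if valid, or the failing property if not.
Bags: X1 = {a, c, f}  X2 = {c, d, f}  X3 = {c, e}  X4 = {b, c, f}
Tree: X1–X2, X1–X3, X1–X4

No — edge (f,e) lies in no bag.

A tree decomposition must satisfy three properties: every vertex lies in some bag; for every edge, both endpoints lie together in some bag; and for every vertex, the bags containing it form a connected subtree. Here edge (f,e) lies in no bag, so the decomposition is invalid.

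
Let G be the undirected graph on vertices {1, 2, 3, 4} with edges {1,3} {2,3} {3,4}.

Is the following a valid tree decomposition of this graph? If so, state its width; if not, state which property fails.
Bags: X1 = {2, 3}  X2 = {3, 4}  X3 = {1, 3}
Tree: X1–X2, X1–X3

Every vertex of G appears in some bag (union = {1, 2, 3, 4}); every edge is covered by a bag; and for each vertex v the set of bags containing v is connected in the bag tree. The decomposition is therefore valid. The largest bag has 2 vertices, so the width is 1.

Yes; width 1.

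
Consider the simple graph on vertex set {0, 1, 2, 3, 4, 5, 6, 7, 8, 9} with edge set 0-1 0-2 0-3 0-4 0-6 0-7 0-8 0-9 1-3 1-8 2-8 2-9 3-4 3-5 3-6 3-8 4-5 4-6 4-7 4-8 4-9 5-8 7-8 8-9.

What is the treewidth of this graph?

A width-3 tree decomposition is:
Bags: B1 = {0, 3, 4, 8}  B2 = {0, 4, 8, 9}  B3 = {0, 4, 7, 8}  B4 = {0, 3, 4, 6}  B5 = {0, 2, 8, 9}  B6 = {0, 1, 3, 8}  B7 = {3, 4, 5, 8}
Tree: B1–B2, B1–B3, B1–B4, B2–B5, B1–B6, B1–B7
Every bag has size at most 4, so the width is 4 − 1 = 3 and tw(G) ≤ 3. For the lower bound, the 4 vertices {0, 1, 3, 8} are pairwise adjacent, and any tree decomposition puts a clique entirely inside one bag — forcing width ≥ 3. Combining the bounds, tw(G) = 3.

3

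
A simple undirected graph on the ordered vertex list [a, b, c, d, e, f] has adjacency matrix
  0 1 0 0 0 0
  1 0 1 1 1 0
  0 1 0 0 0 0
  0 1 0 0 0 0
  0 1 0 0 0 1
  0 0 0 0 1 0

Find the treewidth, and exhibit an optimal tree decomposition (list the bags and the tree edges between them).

Each bag holds 2 vertices, so the decomposition has width 1, which upper-bounds the treewidth. Any graph with an edge has treewidth ≥ 1, and G has the edge c–b. The upper and lower bounds meet at 1, so that is the treewidth.

Treewidth 1.
Bags: B1 = {b, c}  B2 = {b, e}  B3 = {b, d}  B4 = {e, f}  B5 = {a, b}
Tree: B1–B2, B2–B3, B2–B4, B2–B5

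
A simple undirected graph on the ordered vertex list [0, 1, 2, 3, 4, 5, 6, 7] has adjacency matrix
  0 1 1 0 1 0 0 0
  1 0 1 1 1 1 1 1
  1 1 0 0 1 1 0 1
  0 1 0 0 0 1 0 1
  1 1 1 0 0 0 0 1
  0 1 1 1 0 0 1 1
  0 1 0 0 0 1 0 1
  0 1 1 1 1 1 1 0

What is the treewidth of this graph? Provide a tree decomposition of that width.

Treewidth 3.
One optimal decomposition is:
Bags: B1 = {1, 2, 5, 7}  B2 = {1, 5, 6, 7}  B3 = {1, 3, 5, 7}  B4 = {1, 2, 4, 7}  B5 = {0, 1, 2, 4}
Tree: B1–B2, B1–B3, B1–B4, B4–B5

Every bag has size at most 4, so the width is 4 − 1 = 3 and tw(G) ≤ 3. Conversely, {0, 1, 2, 4} is a clique of size 4, and the vertices of any clique must share a bag in every tree decomposition; so some bag has ≥ 4 vertices and tw(G) ≥ 3. Hence tw(G) = 3 exactly.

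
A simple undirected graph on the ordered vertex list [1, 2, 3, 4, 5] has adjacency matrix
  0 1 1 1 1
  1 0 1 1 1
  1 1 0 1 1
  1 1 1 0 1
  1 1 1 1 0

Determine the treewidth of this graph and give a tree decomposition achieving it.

Treewidth 4.
One such decomposition:
Bags: B1 = {1, 2, 3, 4, 5}
Tree: (single bag)

A single bag containing all 5 vertices is trivially a valid decomposition of width 4. On the other hand G contains the 5-clique {1, 2, 3, 4, 5}. A clique must lie in a single bag of any decomposition, so no decomposition can have width below 4. Hence tw(G) = 4 exactly.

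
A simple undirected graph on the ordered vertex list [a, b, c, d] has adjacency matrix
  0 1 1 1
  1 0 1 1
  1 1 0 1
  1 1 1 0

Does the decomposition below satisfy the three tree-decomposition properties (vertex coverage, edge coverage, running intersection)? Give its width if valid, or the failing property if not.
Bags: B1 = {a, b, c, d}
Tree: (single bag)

Yes; width 3.

Every vertex of G appears in some bag (union = {a, b, c, d}); every edge is covered by a bag; and for each vertex v the set of bags containing v is connected in the bag tree. The decomposition is therefore valid. The largest bag has 4 vertices, so the width is 3.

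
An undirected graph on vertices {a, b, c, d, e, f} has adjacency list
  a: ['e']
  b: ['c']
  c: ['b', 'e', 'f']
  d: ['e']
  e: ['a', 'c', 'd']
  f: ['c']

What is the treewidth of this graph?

1

A width-1 tree decomposition is:
Bags: B1 = {c, e}  B2 = {d, e}  B3 = {c, f}  B4 = {a, e}  B5 = {b, c}
Tree: B1–B2, B1–B3, B2–B4, B1–B5
Every bag has size at most 2, so the width is 2 − 1 = 1 and tw(G) ≤ 1. Any graph with an edge has treewidth ≥ 1, and G has the edge e–c. Therefore the treewidth is 1.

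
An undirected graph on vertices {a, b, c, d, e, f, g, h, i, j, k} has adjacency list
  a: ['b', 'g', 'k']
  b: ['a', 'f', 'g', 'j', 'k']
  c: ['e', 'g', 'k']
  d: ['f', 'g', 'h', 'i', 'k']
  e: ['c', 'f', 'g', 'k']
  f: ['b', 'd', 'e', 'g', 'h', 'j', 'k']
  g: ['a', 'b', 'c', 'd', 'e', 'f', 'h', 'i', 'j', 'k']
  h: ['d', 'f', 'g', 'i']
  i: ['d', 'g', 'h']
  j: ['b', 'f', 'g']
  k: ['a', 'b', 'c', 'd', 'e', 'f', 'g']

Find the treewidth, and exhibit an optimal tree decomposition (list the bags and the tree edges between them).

Every bag has size at most 4, so the width is 4 − 1 = 3 and tw(G) ≤ 3. For the lower bound, the 4 vertices {a, b, g, k} are pairwise adjacent, and any tree decomposition puts a clique entirely inside one bag — forcing width ≥ 3. The upper and lower bounds meet at 3, so that is the treewidth.

Treewidth 3.
Bags: B1 = {d, f, g, k}  B2 = {d, f, g, h}  B3 = {e, f, g, k}  B4 = {c, e, g, k}  B5 = {d, g, h, i}  B6 = {b, f, g, k}  B7 = {a, b, g, k}  B8 = {b, f, g, j}
Tree: B1–B2, B1–B3, B3–B4, B2–B5, B3–B6, B6–B7, B6–B8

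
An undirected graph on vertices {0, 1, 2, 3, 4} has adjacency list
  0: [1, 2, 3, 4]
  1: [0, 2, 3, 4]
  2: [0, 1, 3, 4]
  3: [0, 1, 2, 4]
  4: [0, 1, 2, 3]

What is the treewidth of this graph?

4

A width-4 tree decomposition is:
Bags: B1 = {0, 1, 2, 3, 4}
Tree: (single bag)
With just one bag of size 5, the width is 5 − 1 = 4, so tw(G) ≤ 4. On the other hand G contains the 5-clique {0, 1, 2, 3, 4}. A clique must lie in a single bag of any decomposition, so no decomposition can have width below 4. Hence tw(G) = 4 exactly.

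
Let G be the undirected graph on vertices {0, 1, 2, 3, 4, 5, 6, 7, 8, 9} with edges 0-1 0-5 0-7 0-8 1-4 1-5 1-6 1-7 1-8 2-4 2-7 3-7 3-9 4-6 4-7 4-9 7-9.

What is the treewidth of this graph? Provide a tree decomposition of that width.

Each bag holds 3 vertices, so the decomposition has width 2, which upper-bounds the treewidth. On the other hand G contains the 3-clique {0, 1, 8}. A clique must lie in a single bag of any decomposition, so no decomposition can have width below 2. Therefore the treewidth is 2.

Treewidth 2.
One optimal decomposition is:
Bags: B1 = {0, 1, 7}  B2 = {1, 4, 7}  B3 = {2, 4, 7}  B4 = {4, 7, 9}  B5 = {3, 7, 9}  B6 = {0, 1, 8}  B7 = {0, 1, 5}  B8 = {1, 4, 6}
Tree: B1–B2, B2–B3, B3–B4, B4–B5, B1–B6, B6–B7, B2–B8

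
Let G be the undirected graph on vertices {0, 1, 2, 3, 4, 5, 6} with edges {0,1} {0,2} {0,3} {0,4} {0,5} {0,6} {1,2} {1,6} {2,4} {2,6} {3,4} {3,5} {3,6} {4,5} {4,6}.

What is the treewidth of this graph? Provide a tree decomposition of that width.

Treewidth 3.
One such decomposition:
Bags: B1 = {0, 1, 2, 6}  B2 = {0, 2, 4, 6}  B3 = {0, 3, 4, 6}  B4 = {0, 3, 4, 5}
Tree: B1–B2, B2–B3, B3–B4

Every bag has size at most 4, so the width is 4 − 1 = 3 and tw(G) ≤ 3. On the other hand G contains the 4-clique {0, 1, 2, 6}. A clique must lie in a single bag of any decomposition, so no decomposition can have width below 3. The upper and lower bounds meet at 3, so that is the treewidth.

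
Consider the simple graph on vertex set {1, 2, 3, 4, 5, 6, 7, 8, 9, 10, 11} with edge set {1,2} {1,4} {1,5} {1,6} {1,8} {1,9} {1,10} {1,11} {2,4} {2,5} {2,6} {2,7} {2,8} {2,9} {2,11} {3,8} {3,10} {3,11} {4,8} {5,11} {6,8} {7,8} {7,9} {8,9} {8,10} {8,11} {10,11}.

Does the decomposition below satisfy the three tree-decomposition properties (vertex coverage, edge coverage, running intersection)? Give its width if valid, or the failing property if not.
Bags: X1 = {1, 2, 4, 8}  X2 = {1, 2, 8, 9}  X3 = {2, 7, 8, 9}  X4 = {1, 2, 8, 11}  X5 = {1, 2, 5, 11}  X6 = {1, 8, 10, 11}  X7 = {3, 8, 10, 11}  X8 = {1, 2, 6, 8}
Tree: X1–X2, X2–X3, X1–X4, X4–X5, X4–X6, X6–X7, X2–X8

Yes; width 3.

Vertex coverage: the bags together contain {1, 2, 3, 4, 5, 6, 7, 8, 9, 10, 11}, the full vertex set. Edge coverage: each edge of G has both endpoints in at least one bag. Running intersection: for every vertex, the bags containing it form a connected subtree. All three properties hold, so this is a valid tree decomposition of width max|bag| − 1 = 3, and hence tw(G) ≤ 3.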